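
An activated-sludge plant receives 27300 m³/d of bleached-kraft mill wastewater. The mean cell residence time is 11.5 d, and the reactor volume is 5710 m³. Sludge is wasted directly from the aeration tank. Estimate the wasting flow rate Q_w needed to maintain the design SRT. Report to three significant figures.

Q_w ≈ 497 m³/d

For wasting at MLVSS concentration, Q_w = V/θ_c = 5710/11.5 = 496.5 m³/d.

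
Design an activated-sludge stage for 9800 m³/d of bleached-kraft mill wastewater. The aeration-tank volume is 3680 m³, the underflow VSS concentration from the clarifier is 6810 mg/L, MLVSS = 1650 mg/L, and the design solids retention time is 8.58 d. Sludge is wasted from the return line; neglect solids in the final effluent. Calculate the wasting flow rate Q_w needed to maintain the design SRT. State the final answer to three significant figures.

Wasting from the return line (neglecting effluent solids): Q_w = V·X / (θ_c·X_r) = 3680 × 1650 / (8.58 × 6810) = 103.9 m³/d.

Q_w ≈ 104 m³/d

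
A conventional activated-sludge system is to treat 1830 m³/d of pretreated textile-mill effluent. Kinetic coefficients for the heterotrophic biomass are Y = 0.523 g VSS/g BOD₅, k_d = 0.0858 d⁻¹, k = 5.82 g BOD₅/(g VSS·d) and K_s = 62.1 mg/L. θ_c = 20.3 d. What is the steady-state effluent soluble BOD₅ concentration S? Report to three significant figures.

S ≈ 2.88 mg/L

For a completely mixed reactor with recycle the Lawrence–McCarty relation gives S = K_s·(1 + k_d·θ_c) / [θ_c·(Y·k − k_d) − 1] = 62.1 × (1 + 0.0858 × 20.3) / [20.3 × (0.523 × 5.82 − 0.0858) − 1] = 170.3 / 59.05 = 2.883 mg/L.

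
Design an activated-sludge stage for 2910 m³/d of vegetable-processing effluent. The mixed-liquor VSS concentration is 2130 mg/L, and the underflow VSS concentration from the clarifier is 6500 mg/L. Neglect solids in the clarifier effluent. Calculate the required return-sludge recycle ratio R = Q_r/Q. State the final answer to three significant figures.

Solids balance on the clarifier gives (1+R)X = R·X_r, so R = X/(X_r − X) = 2130 / (6500 − 2130) = 0.4874.

R ≈ 0.487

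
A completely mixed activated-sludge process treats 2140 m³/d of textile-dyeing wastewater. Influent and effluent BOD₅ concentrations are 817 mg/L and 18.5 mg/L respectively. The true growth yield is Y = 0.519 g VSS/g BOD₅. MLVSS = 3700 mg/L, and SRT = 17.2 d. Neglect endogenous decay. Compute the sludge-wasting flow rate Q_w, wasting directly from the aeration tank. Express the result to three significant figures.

Q_w ≈ 240 m³/d

Biomass mass balance (decay neglected): V·X = Y·Q·(S₀ − S)·θ_c, so V = 0.519 × 2140 × (817 − 18.5) × 17.2 / 3700 = 4123 m³.
Wasting from the aeration tank: Q_w = V / θ_c = 4123 / 17.2 = 239.7 m³/d.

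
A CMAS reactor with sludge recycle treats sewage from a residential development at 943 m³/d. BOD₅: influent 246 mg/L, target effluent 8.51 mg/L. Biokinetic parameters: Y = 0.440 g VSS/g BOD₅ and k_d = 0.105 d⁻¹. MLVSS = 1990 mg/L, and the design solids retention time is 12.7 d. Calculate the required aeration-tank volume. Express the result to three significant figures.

V ≈ 269 m³

From the SRT design equation V = Y Q (S₀−S) θ_c / [X (1 + k_d θ_c)] = 0.440 × 943 × (246 − 8.51) × 12.7 / [1990 × (1 + 0.105 × 12.7)] = 1.25×10^6 / 4644 = 269.5 m³.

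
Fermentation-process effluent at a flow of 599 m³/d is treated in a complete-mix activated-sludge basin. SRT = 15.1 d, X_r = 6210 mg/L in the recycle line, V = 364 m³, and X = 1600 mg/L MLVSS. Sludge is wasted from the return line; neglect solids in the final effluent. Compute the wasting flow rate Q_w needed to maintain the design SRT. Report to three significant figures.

θ_c = V·X/(Q_w·X_r) when wasting from the recycle, so Q_w = V·X/(θ_c·X_r) = 364.0 × 1600 / (15.1 × 6210) = 6.211 m³/d.

Q_w ≈ 6.21 m³/d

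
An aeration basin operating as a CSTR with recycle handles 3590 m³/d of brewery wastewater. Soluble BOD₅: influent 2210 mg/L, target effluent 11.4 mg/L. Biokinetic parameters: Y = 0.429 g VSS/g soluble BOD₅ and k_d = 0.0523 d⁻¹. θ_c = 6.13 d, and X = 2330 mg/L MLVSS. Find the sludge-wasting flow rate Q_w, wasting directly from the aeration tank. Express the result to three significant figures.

Q_w ≈ 1100 m³/d

From the SRT design equation V = Y Q (S₀−S) θ_c / [X (1 + k_d θ_c)] = 0.429 × 3590 × (2210 − 11.4) × 6.13 / [2330 × (1 + 0.0523 × 6.13)] = 2.08×10^7 / 3077 = 6746 m³.
For wasting at MLVSS concentration, Q_w = V/θ_c = 6746/6.13 = 1100 m³/d.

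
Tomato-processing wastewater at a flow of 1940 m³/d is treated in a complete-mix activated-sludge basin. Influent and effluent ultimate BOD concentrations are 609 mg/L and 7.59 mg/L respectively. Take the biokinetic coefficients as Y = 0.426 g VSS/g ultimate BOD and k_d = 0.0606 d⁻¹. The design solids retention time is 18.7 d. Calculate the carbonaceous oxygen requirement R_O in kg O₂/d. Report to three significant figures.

R_O ≈ 836 kg O₂/d

The observed yield is Y_obs = Y/(1 + k_d·θ_c) = 0.426 / (1 + 0.0606 × 18.7) = 0.426 / 2.133 = 0.1997 g VSS per g ultimate BOD removed.
ΔS = 609 − 7.59 = 601.4 mg/L, so the substrate removal rate is 1940 × 601.4/1000 = 1167 kg ultimate BOD/d.
Net sludge production P_X = 0.1997 × 1167 = 233.0 kg VSS/d.
R_O = Q·ΔS − 1.42 P_X = 1167 − 330.9 = 835.9 kg O₂/d.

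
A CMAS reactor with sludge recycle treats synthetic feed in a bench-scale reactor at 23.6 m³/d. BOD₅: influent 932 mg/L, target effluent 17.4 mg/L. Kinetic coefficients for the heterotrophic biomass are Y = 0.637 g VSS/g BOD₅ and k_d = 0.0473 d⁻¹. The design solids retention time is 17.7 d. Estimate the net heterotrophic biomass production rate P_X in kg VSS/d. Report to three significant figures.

The observed yield is Y_obs = Y/(1 + k_d·θ_c) = 0.637 / (1 + 0.0473 × 17.7) = 0.637 / 1.837 = 0.3467 g VSS per g BOD₅ removed.
Q·(S₀ − S) = 23.6 × (932 − 17.4) × 10⁻³ = 21.58 kg/d removed.
Biomass produced: P_X = Y_obs·Q·ΔS = 0.3467 × 21.58 ≈ 7.484 kg VSS/d.

P_X ≈ 7.48 kg VSS/d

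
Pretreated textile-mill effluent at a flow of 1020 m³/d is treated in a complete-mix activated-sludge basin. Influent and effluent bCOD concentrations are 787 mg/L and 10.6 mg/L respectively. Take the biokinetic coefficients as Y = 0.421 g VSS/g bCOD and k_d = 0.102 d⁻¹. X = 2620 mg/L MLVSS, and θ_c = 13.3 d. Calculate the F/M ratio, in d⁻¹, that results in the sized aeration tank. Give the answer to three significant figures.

F/M ≈ 0.427 d⁻¹

From the SRT design equation V = Y Q (S₀−S) θ_c / [X (1 + k_d θ_c)] = 0.421 × 1020 × (787 − 10.6) × 13.3 / [2620 × (1 + 0.102 × 13.3)] = 4.43×10^6 / 6174 = 718.2 m³.
F/M = applied load / biomass = Q·S₀/(V·X) = 1020 × 787 / (718.2 × 2620) = 0.4266 d⁻¹.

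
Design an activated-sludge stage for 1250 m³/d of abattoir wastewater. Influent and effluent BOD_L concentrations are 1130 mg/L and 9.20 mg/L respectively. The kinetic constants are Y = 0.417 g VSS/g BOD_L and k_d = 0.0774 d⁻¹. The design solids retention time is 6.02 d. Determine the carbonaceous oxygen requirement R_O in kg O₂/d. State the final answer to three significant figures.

Correct the yield for decay: Y_obs = Y/(1 + k_d θ_c) = 0.417 / (1 + 0.0774 × 6.02) = 0.417 / 1.466 = 0.2845.
Mass of BOD_L removed per day: Q(S₀ − S) = 1250 × 1121 g/m³ = 1401 kg/d.
Net sludge production P_X = 0.2845 × 1401 = 398.5 kg VSS/d.
R_O = Q·ΔS − 1.42 P_X = 1401 − 565.9 = 835.1 kg O₂/d.

R_O ≈ 835 kg O₂/d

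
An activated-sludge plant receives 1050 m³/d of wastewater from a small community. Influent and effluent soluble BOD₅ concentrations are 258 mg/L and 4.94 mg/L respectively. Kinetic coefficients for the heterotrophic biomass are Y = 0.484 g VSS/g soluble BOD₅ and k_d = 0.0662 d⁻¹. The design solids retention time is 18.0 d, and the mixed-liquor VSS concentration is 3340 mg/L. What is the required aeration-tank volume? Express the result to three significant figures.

V ≈ 316 m³

Rearranging the biomass balance for a CMAS with decay, V = Y·Q·ΔS·θ_c / [X·(1+k_d θ_c)] = 0.484 × 1050 × (258 − 4.94) × 18.0 / [3340 × (1 + 0.0662 × 18.0)] = 2.31×10^6 / 7320 = 316.2 m³.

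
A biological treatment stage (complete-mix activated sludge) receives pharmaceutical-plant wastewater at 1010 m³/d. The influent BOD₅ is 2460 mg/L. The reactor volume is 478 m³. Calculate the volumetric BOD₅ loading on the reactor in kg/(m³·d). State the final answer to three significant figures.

L_v ≈ 5.20 kg BOD₅/(m³·d)

Volumetric loading L_v = Q·S₀ / V = 1010 × 2460 g/m³ / 478.0 m³ = 5198 g/(m³·d) = 5.198 kg BOD₅/(m³·d).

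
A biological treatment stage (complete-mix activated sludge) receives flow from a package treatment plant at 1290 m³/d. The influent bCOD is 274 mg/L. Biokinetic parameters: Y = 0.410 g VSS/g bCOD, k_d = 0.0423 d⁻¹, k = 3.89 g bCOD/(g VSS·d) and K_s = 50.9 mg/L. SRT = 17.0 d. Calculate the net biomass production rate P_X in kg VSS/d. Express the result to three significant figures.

P_X ≈ 83.2 kg VSS/d

Effluent substrate depends only on kinetics and SRT: S = K_s(1 + k_d θ_c) / [θ_c(Yk − k_d) − 1] = 50.9 × (1 + 0.0423 × 17.0) / [17.0 × (0.410 × 3.89 − 0.0423) − 1] = 87.50 / 25.39 = 3.446 mg/L.
Observed yield with endogenous decay: Y_obs = Y / (1 + k_d·θ_c) = 0.410 / (1 + 0.0423 × 17.0) = 0.410 / 1.719 = 0.2385 g VSS/g bCOD.
Substrate removed = Q·(S₀ − S) = 1290 m³/d × (274 − 3.45) g/m³ = 3.49×10^5 g/d = 349.0 kg/d.
So the net sludge growth is P_X = 0.2385 × 349.0 = 83.24 kg VSS/d.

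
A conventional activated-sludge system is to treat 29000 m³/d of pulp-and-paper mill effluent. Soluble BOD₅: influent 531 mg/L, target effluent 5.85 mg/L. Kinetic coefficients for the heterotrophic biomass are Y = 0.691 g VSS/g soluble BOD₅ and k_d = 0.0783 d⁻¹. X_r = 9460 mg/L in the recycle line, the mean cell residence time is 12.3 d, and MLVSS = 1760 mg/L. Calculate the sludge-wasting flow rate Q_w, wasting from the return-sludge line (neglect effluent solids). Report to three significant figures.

Q_w ≈ 567 m³/d

Steady-state biomass mass balance: V·X·(1 + k_d·θ_c) = Y·Q·(S₀ − S)·θ_c, so V = 0.691 × 29000 × (531 − 5.85) × 12.3 / [1760 × (1 + 0.0783 × 12.3)] = 1.29×10^8 / 3455 = 37464 m³.
Q_w = (V·X)/(θ_c X_r) = 37464 × 1760 / (12.3 × 9460) = 566.7 m³/d.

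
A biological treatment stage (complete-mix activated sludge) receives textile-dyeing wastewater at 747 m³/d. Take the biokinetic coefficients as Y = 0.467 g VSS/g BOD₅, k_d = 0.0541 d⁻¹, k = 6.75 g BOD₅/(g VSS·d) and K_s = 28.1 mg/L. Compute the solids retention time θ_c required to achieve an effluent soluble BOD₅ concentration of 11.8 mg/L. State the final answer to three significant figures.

At the target effluent, Y k S/(K_s+S) = 0.467×6.75×11.8/39.90 = 0.9322 d⁻¹.
1/θ_c = 0.9322 − 0.0541 = 0.8781 d⁻¹, so θ_c = 1.139 d.

θ_c ≈ 1.14 d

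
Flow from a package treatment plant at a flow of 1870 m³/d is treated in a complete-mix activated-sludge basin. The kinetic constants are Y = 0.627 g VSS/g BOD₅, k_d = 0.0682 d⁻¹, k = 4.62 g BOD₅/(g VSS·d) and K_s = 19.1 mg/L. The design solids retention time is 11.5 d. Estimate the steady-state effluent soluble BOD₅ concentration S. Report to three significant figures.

Effluent substrate depends only on kinetics and SRT: S = K_s(1 + k_d θ_c) / [θ_c(Yk − k_d) − 1] = 19.1 × (1 + 0.0682 × 11.5) / [11.5 × (0.627 × 4.62 − 0.0682) − 1] = 34.08 / 31.53 = 1.081 mg/L.

S ≈ 1.08 mg/L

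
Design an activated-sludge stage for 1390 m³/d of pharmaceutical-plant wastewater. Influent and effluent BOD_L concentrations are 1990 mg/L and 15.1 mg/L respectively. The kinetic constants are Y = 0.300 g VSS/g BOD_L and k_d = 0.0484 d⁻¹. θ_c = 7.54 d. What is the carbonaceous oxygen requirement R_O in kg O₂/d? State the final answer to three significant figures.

R_O ≈ 1890 kg O₂/d

Observed yield with endogenous decay: Y_obs = Y / (1 + k_d·θ_c) = 0.300 / (1 + 0.0484 × 7.54) = 0.300 / 1.365 = 0.2198 g VSS/g BOD_L.
Substrate removed = Q·(S₀ − S) = 1390 m³/d × (1990 − 15.1) g/m³ = 2.75×10^6 g/d = 2745 kg/d.
P_X = Y_obs·Q·(S₀ − S) = 0.2198 × 2745 = 603.3 kg VSS/d.
R_O = Q·ΔS − 1.42 P_X = 2745 − 856.8 = 1888 kg O₂/d.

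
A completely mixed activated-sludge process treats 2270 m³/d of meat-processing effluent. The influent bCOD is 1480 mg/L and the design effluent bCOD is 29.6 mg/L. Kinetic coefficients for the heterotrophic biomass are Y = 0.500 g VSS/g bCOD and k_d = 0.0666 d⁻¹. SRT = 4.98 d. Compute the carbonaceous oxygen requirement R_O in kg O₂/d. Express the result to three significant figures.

R_O ≈ 1540 kg O₂/d

Correct the yield for decay: Y_obs = Y/(1 + k_d θ_c) = 0.500 / (1 + 0.0666 × 4.98) = 0.500 / 1.332 = 0.3755.
ΔS = 1480 − 29.6 = 1450 mg/L, so the substrate removal rate is 2270 × 1450/1000 = 3292 kg bCOD/d.
Net sludge production P_X = 0.3755 × 3292 = 1236 kg VSS/d.
R_O = Q·ΔS − 1.42 P_X = 3292 − 1755 = 1537 kg O₂/d.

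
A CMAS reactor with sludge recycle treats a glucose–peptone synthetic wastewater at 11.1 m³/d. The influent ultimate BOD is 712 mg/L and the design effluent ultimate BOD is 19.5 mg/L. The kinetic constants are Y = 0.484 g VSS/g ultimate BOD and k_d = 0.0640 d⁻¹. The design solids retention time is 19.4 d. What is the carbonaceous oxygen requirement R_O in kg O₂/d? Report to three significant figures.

Observed yield with endogenous decay: Y_obs = Y / (1 + k_d·θ_c) = 0.484 / (1 + 0.0640 × 19.4) = 0.484 / 2.242 = 0.2159 g VSS/g ultimate BOD.
ΔS = 712 − 19.5 = 692.5 mg/L, so the substrate removal rate is 11.1 × 692.5/1000 = 7.687 kg ultimate BOD/d.
Biomass synthesised: P_X = Y_obs × 7.687 = 1.660 kg VSS/d.
Carbonaceous O₂ demand = substrate oxidised − cell-mass equivalent = 7.687 − 1.42 × 1.660 = 5.330 kg O₂/d.

R_O ≈ 5.33 kg O₂/d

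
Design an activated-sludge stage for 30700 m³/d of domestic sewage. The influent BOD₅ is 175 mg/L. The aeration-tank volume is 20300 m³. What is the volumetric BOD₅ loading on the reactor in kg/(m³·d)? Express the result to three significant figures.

Volumetric loading L_v = Q·S₀ / V = 30700 × 175 g/m³ / 20300 m³ = 264.7 g/(m³·d) = 0.2647 kg BOD₅/(m³·d).

L_v ≈ 0.265 kg BOD₅/(m³·d)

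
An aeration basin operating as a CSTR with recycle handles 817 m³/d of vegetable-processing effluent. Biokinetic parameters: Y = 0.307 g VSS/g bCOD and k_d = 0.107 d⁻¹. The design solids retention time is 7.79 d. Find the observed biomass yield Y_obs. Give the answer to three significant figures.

Y_obs ≈ 0.167 g VSS/g bCOD

Correct the yield for decay: Y_obs = Y/(1 + k_d θ_c) = 0.307 / (1 + 0.107 × 7.79) = 0.307 / 1.834 = 0.1674.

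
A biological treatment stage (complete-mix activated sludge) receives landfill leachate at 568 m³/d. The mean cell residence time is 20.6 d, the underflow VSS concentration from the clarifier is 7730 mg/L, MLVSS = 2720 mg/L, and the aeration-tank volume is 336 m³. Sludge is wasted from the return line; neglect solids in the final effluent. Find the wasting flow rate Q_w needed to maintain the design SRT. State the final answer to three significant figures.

Wasting from the return line (neglecting effluent solids): Q_w = V·X / (θ_c·X_r) = 336.0 × 2720 / (20.6 × 7730) = 5.739 m³/d.

Q_w ≈ 5.74 m³/d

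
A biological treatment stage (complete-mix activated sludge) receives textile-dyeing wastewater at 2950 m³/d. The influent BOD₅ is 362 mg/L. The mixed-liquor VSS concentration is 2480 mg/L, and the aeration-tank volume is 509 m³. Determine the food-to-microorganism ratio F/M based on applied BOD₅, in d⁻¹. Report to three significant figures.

F/M = applied load / biomass = Q·S₀/(V·X) = 2950 × 362 / (509.0 × 2480) = 0.8460 d⁻¹.

F/M ≈ 0.846 d⁻¹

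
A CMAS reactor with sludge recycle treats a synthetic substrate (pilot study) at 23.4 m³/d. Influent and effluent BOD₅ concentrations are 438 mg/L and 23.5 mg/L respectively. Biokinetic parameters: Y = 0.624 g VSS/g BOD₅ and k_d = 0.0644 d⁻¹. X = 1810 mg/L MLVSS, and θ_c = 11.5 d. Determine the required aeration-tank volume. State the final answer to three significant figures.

V ≈ 22.1 m³

Steady-state biomass mass balance: V·X·(1 + k_d·θ_c) = Y·Q·(S₀ − S)·θ_c, so V = 0.624 × 23.4 × (438 − 23.5) × 11.5 / [1810 × (1 + 0.0644 × 11.5)] = 6.96×10^4 / 3150 = 22.09 m³.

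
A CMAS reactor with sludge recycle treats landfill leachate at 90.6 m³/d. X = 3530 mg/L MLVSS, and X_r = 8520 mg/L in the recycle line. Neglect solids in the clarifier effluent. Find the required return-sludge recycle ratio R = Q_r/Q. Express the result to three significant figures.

Solids balance on the clarifier gives (1+R)X = R·X_r, so R = X/(X_r − X) = 3530 / (8520 − 3530) = 0.7074.

R ≈ 0.707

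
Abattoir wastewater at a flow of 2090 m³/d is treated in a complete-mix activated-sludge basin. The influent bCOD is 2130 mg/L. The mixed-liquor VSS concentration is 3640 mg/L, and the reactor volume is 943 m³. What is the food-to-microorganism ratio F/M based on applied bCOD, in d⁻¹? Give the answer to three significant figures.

F/M = applied load / biomass = Q·S₀/(V·X) = 2090 × 2130 / (943.0 × 3640) = 1.297 d⁻¹.

F/M ≈ 1.30 d⁻¹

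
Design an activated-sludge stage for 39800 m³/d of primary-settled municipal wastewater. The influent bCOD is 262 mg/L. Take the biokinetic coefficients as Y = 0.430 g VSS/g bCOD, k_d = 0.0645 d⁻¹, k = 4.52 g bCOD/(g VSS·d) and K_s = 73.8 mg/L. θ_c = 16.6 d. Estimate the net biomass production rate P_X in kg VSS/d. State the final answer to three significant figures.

P_X ≈ 2120 kg VSS/d

For a completely mixed reactor with recycle the Lawrence–McCarty relation gives S = K_s·(1 + k_d·θ_c) / [θ_c·(Y·k − k_d) − 1] = 73.8 × (1 + 0.0645 × 16.6) / [16.6 × (0.430 × 4.52 − 0.0645) − 1] = 152.8 / 30.19 = 5.061 mg/L.
Observed yield with endogenous decay: Y_obs = Y / (1 + k_d·θ_c) = 0.430 / (1 + 0.0645 × 16.6) = 0.430 / 2.071 = 0.2077 g VSS/g bCOD.
ΔS = 262 − 5.06 = 256.9 mg/L, so the substrate removal rate is 39800 × 256.9/1000 = 10226 kg bCOD/d.
P_X = Y_obs · Q(S₀ − S) = 0.2077 × 10226 = 2124 kg VSS/d.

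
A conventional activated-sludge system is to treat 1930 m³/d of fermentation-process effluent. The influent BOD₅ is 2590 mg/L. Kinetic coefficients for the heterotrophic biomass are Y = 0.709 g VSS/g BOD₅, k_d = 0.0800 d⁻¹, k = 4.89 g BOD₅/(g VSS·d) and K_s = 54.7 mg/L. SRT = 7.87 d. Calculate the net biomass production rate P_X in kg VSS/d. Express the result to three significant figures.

Effluent substrate depends only on kinetics and SRT: S = K_s(1 + k_d θ_c) / [θ_c(Yk − k_d) − 1] = 54.7 × (1 + 0.0800 × 7.87) / [7.87 × (0.709 × 4.89 − 0.0800) − 1] = 89.14 / 25.66 = 3.474 mg/L.
The observed yield is Y_obs = Y/(1 + k_d·θ_c) = 0.709 / (1 + 0.0800 × 7.87) = 0.709 / 1.630 = 0.4351 g VSS per g BOD₅ removed.
Mass of BOD₅ removed per day: Q(S₀ − S) = 1930 × 2587 g/m³ = 4992 kg/d.
Biomass produced: P_X = Y_obs·Q·ΔS = 0.4351 × 4992 ≈ 2172 kg VSS/d.

P_X ≈ 2170 kg VSS/d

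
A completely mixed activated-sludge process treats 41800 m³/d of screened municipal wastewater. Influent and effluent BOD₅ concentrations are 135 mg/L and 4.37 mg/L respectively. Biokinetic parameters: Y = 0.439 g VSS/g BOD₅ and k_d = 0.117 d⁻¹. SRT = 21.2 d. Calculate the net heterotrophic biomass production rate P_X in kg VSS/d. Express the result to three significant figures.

P_X ≈ 689 kg VSS/d

Y_obs = Y / (1 + k_d θ_c) = 0.439 / (1 + 0.117 × 21.2) = 0.439 / 3.480 = 0.1261.
Q·(S₀ − S) = 41800 × (135 − 4.37) × 10⁻³ = 5460 kg/d removed.
So the net sludge growth is P_X = 0.1261 × 5460 = 688.7 kg VSS/d.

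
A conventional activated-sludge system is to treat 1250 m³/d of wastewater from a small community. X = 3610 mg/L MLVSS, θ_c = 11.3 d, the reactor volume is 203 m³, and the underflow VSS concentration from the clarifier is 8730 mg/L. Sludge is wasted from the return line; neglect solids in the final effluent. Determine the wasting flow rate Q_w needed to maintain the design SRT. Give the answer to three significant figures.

Q_w = (V·X)/(θ_c X_r) = 203.0 × 3610 / (11.3 × 8730) = 7.429 m³/d.

Q_w ≈ 7.43 m³/d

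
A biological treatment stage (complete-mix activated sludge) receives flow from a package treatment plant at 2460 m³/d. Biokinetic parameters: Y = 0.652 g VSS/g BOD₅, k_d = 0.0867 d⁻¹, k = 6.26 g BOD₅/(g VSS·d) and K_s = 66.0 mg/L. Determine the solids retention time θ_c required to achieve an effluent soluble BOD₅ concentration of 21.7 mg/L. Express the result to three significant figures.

θ_c ≈ 1.08 d

Specific growth rate at S = 21.7 mg/L: μ = YkS/(K_s+S) = 0.652·6.26·21.7/(66.0+21.7) = 1.010 d⁻¹.
Then 1/θ_c = μ − k_d = 1.010 − 0.0867 = 0.9232 d⁻¹, giving θ_c = 1.083 d.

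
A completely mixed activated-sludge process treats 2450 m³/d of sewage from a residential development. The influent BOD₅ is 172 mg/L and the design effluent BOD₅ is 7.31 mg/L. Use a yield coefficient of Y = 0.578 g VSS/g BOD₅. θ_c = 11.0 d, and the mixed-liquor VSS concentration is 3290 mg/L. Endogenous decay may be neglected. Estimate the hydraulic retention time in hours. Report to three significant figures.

With k_d = 0 the design equation reduces to V = Y Q (S₀−S) θ_c / X = 0.578 × 2450 × (172 − 7.31) × 11.0 / 3290 = 779.8 m³.
Hydraulic retention time τ = V/Q = 779.8 / 2450 = 0.3183 d = 7.638 h.

τ ≈ 7.64 h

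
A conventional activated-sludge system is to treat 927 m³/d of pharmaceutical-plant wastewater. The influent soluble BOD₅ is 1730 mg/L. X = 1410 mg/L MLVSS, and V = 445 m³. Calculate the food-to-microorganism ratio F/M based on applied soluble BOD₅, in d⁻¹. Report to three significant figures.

F/M = Q·S₀ / (V·X) = 927 × 1730 / (445.0 × 1410) = 2.556 g soluble BOD₅·(g VSS·d)⁻¹.

F/M ≈ 2.56 d⁻¹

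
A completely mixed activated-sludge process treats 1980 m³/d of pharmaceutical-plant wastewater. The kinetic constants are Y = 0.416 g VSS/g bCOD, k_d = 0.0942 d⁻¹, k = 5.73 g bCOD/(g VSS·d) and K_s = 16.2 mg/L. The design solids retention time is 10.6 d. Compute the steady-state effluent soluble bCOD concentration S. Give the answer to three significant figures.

From the Monod/SRT balance for a CMAS, S = K_s·(1+k_d θ_c)/[θ_c·(Y k − k_d) − 1] = 16.2 × (1 + 0.0942 × 10.6) / [10.6 × (0.416 × 5.73 − 0.0942) − 1] = 32.38 / 23.27 = 1.391 mg/L.

S ≈ 1.39 mg/L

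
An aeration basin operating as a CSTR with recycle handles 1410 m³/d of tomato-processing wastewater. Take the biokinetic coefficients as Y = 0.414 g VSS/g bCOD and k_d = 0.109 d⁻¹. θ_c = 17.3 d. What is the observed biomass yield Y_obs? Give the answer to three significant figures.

The observed yield is Y_obs = Y/(1 + k_d·θ_c) = 0.414 / (1 + 0.109 × 17.3) = 0.414 / 2.886 = 0.1435 g VSS per g bCOD removed.

Y_obs ≈ 0.143 g VSS/g bCOD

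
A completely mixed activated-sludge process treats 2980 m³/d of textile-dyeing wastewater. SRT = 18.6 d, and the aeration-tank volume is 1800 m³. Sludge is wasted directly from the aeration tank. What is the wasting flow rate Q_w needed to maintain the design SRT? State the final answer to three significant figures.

With mixed-liquor wasting, θ_c = V/Q_w, so Q_w = V/θ_c = 1800/18.6 = 96.77 m³/d.

Q_w ≈ 96.8 m³/d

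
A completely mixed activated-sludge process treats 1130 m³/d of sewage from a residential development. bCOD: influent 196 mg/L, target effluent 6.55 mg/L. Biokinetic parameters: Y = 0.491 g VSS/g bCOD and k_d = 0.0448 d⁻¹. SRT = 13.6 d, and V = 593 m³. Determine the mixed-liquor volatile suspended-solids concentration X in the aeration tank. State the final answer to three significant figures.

X ≈ 1500 mg/L

Solving the biomass balance for X: X = Y Q (S₀−S) θ_c / [V (1+k_d θ_c)] = 0.491 × 1130 × (196 − 6.55) × 13.6 / [593 × (1 + 0.0448 × 13.6)] = 1498 mg/L.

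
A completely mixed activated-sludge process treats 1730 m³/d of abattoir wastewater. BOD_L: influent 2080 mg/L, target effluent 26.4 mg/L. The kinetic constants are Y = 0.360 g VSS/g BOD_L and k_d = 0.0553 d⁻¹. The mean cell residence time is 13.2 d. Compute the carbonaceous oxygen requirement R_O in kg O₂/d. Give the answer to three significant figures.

Observed yield with endogenous decay: Y_obs = Y / (1 + k_d·θ_c) = 0.360 / (1 + 0.0553 × 13.2) = 0.360 / 1.730 = 0.2081 g VSS/g BOD_L.
ΔS = 2080 − 26.4 = 2054 mg/L, so the substrate removal rate is 1730 × 2054/1000 = 3553 kg BOD_L/d.
Biomass synthesised: P_X = Y_obs × 3553 = 739.3 kg VSS/d.
R_O = Q·ΔS − 1.42 P_X = 3553 − 1050 = 2503 kg O₂/d.

R_O ≈ 2500 kg O₂/d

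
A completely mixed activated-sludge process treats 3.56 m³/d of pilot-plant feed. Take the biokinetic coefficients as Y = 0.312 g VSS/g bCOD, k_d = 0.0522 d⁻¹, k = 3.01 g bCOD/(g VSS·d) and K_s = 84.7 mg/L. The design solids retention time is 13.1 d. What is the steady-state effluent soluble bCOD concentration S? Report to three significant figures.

S ≈ 13.4 mg/L

Effluent substrate depends only on kinetics and SRT: S = K_s(1 + k_d θ_c) / [θ_c(Yk − k_d) − 1] = 84.7 × (1 + 0.0522 × 13.1) / [13.1 × (0.312 × 3.01 − 0.0522) − 1] = 142.6 / 10.62 = 13.43 mg/L.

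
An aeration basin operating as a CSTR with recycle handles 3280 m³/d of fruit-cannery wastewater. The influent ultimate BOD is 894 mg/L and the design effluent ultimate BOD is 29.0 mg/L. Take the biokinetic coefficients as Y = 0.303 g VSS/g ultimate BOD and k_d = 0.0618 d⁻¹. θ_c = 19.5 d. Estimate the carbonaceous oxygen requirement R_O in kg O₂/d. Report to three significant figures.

R_O ≈ 2280 kg O₂/d

Observed yield with endogenous decay: Y_obs = Y / (1 + k_d·θ_c) = 0.303 / (1 + 0.0618 × 19.5) = 0.303 / 2.205 = 0.1374 g VSS/g ultimate BOD.
ΔS = 894 − 29.0 = 865.0 mg/L, so the substrate removal rate is 3280 × 865.0/1000 = 2837 kg ultimate BOD/d.
Biomass synthesised: P_X = Y_obs × 2837 = 389.9 kg VSS/d.
R_O = Q·ΔS − 1.42 P_X = 2837 − 553.6 = 2284 kg O₂/d.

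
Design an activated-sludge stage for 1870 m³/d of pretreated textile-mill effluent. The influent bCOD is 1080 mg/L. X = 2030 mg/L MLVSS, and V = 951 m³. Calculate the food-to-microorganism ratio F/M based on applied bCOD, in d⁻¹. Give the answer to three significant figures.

F/M ≈ 1.05 d⁻¹

F/M = applied load / biomass = Q·S₀/(V·X) = 1870 × 1080 / (951.0 × 2030) = 1.046 d⁻¹.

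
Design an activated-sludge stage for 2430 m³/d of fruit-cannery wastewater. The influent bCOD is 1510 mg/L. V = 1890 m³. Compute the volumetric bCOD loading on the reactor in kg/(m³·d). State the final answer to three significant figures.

L_v ≈ 1.94 kg bCOD/(m³·d)

Volumetric loading L_v = Q·S₀ / V = 2430 × 1510 g/m³ / 1890 m³ = 1941 g/(m³·d) = 1.941 kg bCOD/(m³·d).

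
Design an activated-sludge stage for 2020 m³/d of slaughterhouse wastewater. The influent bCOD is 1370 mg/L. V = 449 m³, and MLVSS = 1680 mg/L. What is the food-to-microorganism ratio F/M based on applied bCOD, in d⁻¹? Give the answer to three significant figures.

F/M = Q·S₀ / (V·X) = 2020 × 1370 / (449.0 × 1680) = 3.669 g bCOD·(g VSS·d)⁻¹.

F/M ≈ 3.67 d⁻¹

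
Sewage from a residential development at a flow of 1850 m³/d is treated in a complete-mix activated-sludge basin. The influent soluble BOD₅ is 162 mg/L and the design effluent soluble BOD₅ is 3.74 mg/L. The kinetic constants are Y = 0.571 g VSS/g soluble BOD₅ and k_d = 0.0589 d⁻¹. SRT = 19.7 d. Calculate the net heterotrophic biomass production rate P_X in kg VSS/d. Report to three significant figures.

P_X ≈ 77.4 kg VSS/d

Observed yield with endogenous decay: Y_obs = Y / (1 + k_d·θ_c) = 0.571 / (1 + 0.0589 × 19.7) = 0.571 / 2.160 = 0.2643 g VSS/g soluble BOD₅.
Substrate removed = Q·(S₀ − S) = 1850 m³/d × (162 − 3.74) g/m³ = 2.93×10^5 g/d = 292.8 kg/d.
Biomass produced: P_X = Y_obs·Q·ΔS = 0.2643 × 292.8 ≈ 77.39 kg VSS/d.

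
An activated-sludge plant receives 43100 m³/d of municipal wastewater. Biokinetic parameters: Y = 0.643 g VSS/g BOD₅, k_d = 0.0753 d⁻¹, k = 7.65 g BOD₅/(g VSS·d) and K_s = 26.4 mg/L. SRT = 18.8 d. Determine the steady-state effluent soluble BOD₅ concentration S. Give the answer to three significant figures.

S ≈ 0.708 mg/L

For a completely mixed reactor with recycle the Lawrence–McCarty relation gives S = K_s·(1 + k_d·θ_c) / [θ_c·(Y·k − k_d) − 1] = 26.4 × (1 + 0.0753 × 18.8) / [18.8 × (0.643 × 7.65 − 0.0753) − 1] = 63.77 / 90.06 = 0.7081 mg/L.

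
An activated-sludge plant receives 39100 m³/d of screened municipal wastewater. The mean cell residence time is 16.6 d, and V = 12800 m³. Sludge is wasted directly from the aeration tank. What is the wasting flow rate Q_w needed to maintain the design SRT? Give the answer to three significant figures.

With mixed-liquor wasting, θ_c = V/Q_w, so Q_w = V/θ_c = 12800/16.6 = 771.1 m³/d.

Q_w ≈ 771 m³/d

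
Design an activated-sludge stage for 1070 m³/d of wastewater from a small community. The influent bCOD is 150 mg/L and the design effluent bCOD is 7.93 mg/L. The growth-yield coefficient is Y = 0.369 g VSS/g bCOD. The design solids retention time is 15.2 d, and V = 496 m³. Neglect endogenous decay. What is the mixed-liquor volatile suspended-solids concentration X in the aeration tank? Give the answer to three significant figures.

X ≈ 1720 mg/L

Without decay, X = Y Q (S₀−S) θ_c / V = 0.369 × 1070 × (150 − 7.93) × 15.2 / 496 = 1719 mg/L.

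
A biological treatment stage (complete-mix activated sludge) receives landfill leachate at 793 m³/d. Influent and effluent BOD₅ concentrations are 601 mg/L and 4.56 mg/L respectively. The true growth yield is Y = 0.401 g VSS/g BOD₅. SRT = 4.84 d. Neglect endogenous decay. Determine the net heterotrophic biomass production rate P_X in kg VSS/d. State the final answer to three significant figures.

P_X ≈ 190 kg VSS/d

Since k_d ≈ 0, Y_obs = Y = 0.401 g VSS/g BOD₅.
Substrate removed = Q·(S₀ − S) = 793 m³/d × (601 − 4.56) g/m³ = 4.73×10^5 g/d = 473.0 kg/d.
Net biomass production P_X = Y_obs × Q·(S₀ − S) = 0.4010 × 473.0 = 189.7 kg VSS/d.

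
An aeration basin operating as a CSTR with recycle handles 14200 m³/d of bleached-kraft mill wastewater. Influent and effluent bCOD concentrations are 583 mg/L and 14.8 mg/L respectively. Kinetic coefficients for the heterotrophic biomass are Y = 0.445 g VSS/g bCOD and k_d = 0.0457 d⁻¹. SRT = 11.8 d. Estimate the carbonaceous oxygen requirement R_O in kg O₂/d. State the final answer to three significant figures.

The observed yield is Y_obs = Y/(1 + k_d·θ_c) = 0.445 / (1 + 0.0457 × 11.8) = 0.445 / 1.539 = 0.2891 g VSS per g bCOD removed.
Substrate removed = Q·(S₀ − S) = 14200 m³/d × (583 − 14.8) g/m³ = 8.07×10^6 g/d = 8068 kg/d.
Biomass synthesised: P_X = Y_obs × 8068 = 2333 kg VSS/d.
R_O = Q·(S₀ − S) − 1.42·P_X = 8068 − 1.42 × 2333 = 4756 kg O₂/d.

R_O ≈ 4760 kg O₂/d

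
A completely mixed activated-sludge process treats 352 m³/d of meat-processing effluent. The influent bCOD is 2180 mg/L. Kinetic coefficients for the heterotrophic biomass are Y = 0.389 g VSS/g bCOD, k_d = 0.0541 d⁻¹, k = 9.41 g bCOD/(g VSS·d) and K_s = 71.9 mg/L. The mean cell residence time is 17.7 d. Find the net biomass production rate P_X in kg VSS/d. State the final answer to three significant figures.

Effluent substrate depends only on kinetics and SRT: S = K_s(1 + k_d θ_c) / [θ_c(Yk − k_d) − 1] = 71.9 × (1 + 0.0541 × 17.7) / [17.7 × (0.389 × 9.41 − 0.0541) − 1] = 140.7 / 62.83 = 2.240 mg/L.
Observed yield with endogenous decay: Y_obs = Y / (1 + k_d·θ_c) = 0.389 / (1 + 0.0541 × 17.7) = 0.389 / 1.958 = 0.1987 g VSS/g bCOD.
ΔS = 2180 − 2.24 = 2178 mg/L, so the substrate removal rate is 352 × 2178/1000 = 766.6 kg bCOD/d.
Net biomass production P_X = Y_obs × Q·(S₀ − S) = 0.1987 × 766.6 = 152.3 kg VSS/d.

P_X ≈ 152 kg VSS/d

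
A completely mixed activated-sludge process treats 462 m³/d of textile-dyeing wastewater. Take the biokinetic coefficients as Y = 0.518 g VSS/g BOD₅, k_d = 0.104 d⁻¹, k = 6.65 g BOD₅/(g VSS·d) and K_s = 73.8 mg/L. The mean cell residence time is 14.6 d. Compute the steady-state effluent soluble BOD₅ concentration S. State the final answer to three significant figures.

S ≈ 3.89 mg/L

Effluent substrate depends only on kinetics and SRT: S = K_s(1 + k_d θ_c) / [θ_c(Yk − k_d) − 1] = 73.8 × (1 + 0.104 × 14.6) / [14.6 × (0.518 × 6.65 − 0.104) − 1] = 185.9 / 47.77 = 3.890 mg/L.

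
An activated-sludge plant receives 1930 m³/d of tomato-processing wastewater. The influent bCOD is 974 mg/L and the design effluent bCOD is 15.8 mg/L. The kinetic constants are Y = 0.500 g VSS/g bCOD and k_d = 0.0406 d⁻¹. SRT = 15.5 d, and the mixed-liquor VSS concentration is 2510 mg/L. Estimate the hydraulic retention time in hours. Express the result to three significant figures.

Steady-state biomass mass balance: V·X·(1 + k_d·θ_c) = Y·Q·(S₀ − S)·θ_c, so V = 0.500 × 1930 × (974 − 15.8) × 15.5 / [2510 × (1 + 0.0406 × 15.5)] = 1.43×10^7 / 4090 = 3505 m³.
HRT = V/Q = 3505 m³ / 1930 m³·d⁻¹ = 1.816 d × 24 = 43.58 h.

τ ≈ 43.6 h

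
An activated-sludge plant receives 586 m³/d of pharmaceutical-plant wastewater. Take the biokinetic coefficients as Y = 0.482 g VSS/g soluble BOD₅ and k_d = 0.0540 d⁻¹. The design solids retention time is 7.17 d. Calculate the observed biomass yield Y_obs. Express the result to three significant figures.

Y_obs = Y / (1 + k_d θ_c) = 0.482 / (1 + 0.0540 × 7.17) = 0.482 / 1.387 = 0.3475.

Y_obs ≈ 0.347 g VSS/g soluble BOD₅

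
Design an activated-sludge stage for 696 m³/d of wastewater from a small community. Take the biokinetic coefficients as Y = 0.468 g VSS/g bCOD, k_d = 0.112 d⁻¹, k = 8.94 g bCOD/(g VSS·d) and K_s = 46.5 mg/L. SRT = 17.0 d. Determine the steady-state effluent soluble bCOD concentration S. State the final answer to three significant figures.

S ≈ 1.98 mg/L

Effluent substrate depends only on kinetics and SRT: S = K_s(1 + k_d θ_c) / [θ_c(Yk − k_d) − 1] = 46.5 × (1 + 0.112 × 17.0) / [17.0 × (0.468 × 8.94 − 0.112) − 1] = 135.0 / 68.22 = 1.979 mg/L.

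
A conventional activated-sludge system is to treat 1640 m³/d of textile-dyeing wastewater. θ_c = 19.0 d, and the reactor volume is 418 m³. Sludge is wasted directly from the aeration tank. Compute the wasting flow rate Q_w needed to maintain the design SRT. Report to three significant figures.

Q_w ≈ 22.0 m³/d

Wasting from the aeration tank: Q_w = V / θ_c = 418.0 / 19.0 = 22.00 m³/d.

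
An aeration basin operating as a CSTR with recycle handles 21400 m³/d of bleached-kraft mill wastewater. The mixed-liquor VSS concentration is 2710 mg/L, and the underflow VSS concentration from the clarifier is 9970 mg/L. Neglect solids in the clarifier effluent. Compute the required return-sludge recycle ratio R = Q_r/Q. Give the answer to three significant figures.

Solids balance on the clarifier gives (1+R)X = R·X_r, so R = X/(X_r − X) = 2710 / (9970 − 2710) = 0.3733.

R ≈ 0.373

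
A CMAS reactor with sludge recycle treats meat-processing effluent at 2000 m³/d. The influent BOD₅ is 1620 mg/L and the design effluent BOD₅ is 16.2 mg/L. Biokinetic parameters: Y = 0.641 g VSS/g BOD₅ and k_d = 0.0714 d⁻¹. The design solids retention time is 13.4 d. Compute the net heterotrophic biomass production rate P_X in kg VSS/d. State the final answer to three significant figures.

The observed yield is Y_obs = Y/(1 + k_d·θ_c) = 0.641 / (1 + 0.0714 × 13.4) = 0.641 / 1.957 = 0.3276 g VSS per g BOD₅ removed.
ΔS = 1620 − 16.2 = 1604 mg/L, so the substrate removal rate is 2000 × 1604/1000 = 3208 kg BOD₅/d.
Biomass produced: P_X = Y_obs·Q·ΔS = 0.3276 × 3208 ≈ 1051 kg VSS/d.

P_X ≈ 1050 kg VSS/d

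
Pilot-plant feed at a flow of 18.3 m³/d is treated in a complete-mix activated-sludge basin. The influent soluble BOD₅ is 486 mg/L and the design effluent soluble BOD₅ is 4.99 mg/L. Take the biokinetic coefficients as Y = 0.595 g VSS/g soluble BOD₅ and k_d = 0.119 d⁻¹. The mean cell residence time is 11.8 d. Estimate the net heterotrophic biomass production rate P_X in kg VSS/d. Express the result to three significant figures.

P_X ≈ 2.18 kg VSS/d

Observed yield with endogenous decay: Y_obs = Y / (1 + k_d·θ_c) = 0.595 / (1 + 0.119 × 11.8) = 0.595 / 2.404 = 0.2475 g VSS/g soluble BOD₅.
Substrate removed = Q·(S₀ − S) = 18.3 m³/d × (486 − 4.99) g/m³ = 8.8×10^3 g/d = 8.802 kg/d.
Biomass produced: P_X = Y_obs·Q·ΔS = 0.2475 × 8.802 ≈ 2.178 kg VSS/d.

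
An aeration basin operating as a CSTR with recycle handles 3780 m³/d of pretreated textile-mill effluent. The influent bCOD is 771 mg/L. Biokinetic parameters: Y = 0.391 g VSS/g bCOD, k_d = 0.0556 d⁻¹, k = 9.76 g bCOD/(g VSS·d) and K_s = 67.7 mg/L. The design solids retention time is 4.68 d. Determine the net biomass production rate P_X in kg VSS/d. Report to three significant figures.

P_X ≈ 898 kg VSS/d

From the Monod/SRT balance for a CMAS, S = K_s·(1+k_d θ_c)/[θ_c·(Y k − k_d) − 1] = 67.7 × (1 + 0.0556 × 4.68) / [4.68 × (0.391 × 9.76 − 0.0556) − 1] = 85.32 / 16.60 = 5.140 mg/L.
Y_obs = Y / (1 + k_d θ_c) = 0.391 / (1 + 0.0556 × 4.68) = 0.391 / 1.260 = 0.3103.
ΔS = 771 − 5.14 = 765.9 mg/L, so the substrate removal rate is 3780 × 765.9/1000 = 2895 kg bCOD/d.
So the net sludge growth is P_X = 0.3103 × 2895 = 898.2 kg VSS/d.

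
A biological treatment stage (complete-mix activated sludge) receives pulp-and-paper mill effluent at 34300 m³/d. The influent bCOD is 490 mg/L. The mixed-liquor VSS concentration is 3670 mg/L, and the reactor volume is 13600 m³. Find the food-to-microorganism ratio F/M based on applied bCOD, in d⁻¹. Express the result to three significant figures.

F/M ≈ 0.337 d⁻¹

F/M = Q·S₀ / (V·X) = 34300 × 490 / (13600 × 3670) = 0.3367 g bCOD·(g VSS·d)⁻¹.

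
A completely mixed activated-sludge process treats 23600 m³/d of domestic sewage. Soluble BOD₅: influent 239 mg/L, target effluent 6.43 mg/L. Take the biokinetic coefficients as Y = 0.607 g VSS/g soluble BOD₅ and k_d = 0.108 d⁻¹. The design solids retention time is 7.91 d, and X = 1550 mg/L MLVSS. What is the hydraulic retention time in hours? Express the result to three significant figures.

From the SRT design equation V = Y Q (S₀−S) θ_c / [X (1 + k_d θ_c)] = 0.607 × 23600 × (239 − 6.43) × 7.91 / [1550 × (1 + 0.108 × 7.91)] = 2.64×10^7 / 2874 = 9169 m³.
Hydraulic retention time τ = V/Q = 9169 / 23600 = 0.3885 d = 9.324 h.

τ ≈ 9.32 h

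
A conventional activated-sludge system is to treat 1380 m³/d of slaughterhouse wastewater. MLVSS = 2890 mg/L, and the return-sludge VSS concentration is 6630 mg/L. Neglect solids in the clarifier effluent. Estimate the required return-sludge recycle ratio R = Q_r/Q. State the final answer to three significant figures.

Solids balance on the clarifier gives (1+R)X = R·X_r, so R = X/(X_r − X) = 2890 / (6630 − 2890) = 0.7727.

R ≈ 0.773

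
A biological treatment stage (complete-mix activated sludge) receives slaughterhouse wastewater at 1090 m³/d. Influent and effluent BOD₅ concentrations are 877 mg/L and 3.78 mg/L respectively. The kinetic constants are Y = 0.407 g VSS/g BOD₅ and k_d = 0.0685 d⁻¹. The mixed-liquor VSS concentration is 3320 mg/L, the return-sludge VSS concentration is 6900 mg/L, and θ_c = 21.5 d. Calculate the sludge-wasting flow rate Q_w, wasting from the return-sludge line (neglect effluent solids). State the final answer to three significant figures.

Q_w ≈ 22.7 m³/d

From the SRT design equation V = Y Q (S₀−S) θ_c / [X (1 + k_d θ_c)] = 0.407 × 1090 × (877 − 3.78) × 21.5 / [3320 × (1 + 0.0685 × 21.5)] = 8.33×10^6 / 8210 = 1015 m³.
θ_c = V·X/(Q_w·X_r) when wasting from the recycle, so Q_w = V·X/(θ_c·X_r) = 1015 × 3320 / (21.5 × 6900) = 22.70 m³/d.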